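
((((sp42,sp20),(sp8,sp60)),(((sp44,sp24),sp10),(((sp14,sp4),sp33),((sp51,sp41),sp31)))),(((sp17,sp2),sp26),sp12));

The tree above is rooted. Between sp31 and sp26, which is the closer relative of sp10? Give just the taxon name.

The MRCA of sp10 and sp31 subtends (((sp44,sp24),sp10),(((sp14,sp4),sp33),((sp51,sp41),sp31))) (9 taxa).
The MRCA of sp10 and sp26 is the root, subtending the entire tree (17 taxa).
The first is nested inside the second, so sp10 shares a more recent common ancestor with sp31.

sp31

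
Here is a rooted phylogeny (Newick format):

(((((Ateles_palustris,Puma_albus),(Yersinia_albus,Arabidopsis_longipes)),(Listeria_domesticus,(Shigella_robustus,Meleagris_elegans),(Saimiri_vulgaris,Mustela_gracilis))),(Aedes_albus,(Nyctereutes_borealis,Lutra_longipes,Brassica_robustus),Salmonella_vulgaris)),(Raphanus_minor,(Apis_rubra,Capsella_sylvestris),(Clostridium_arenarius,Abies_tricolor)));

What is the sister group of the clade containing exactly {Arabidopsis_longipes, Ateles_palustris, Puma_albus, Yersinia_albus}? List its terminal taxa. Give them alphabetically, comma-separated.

Listeria_domesticus, Meleagris_elegans, Mustela_gracilis, Saimiri_vulgaris, Shigella_robustus

The clade containing exactly {Arabidopsis_longipes, Ateles_palustris, Puma_albus, Yersinia_albus} attaches to the tree at the node subtending (((Ateles_palustris,Puma_albus),(Yersinia_albus,Arabidopsis_longipes)),(Listeria_domesticus,(Shigella_robustus,Meleagris_elegans),(Saimiri_vulgaris,Mustela_gracilis))).
The other lineage descending from that same node — the sister group — is (Listeria_domesticus,(Shigella_robustus,Meleagris_elegans),(Saimiri_vulgaris,Mustela_gracilis)); its 5 tips in alphabetical order are the answer.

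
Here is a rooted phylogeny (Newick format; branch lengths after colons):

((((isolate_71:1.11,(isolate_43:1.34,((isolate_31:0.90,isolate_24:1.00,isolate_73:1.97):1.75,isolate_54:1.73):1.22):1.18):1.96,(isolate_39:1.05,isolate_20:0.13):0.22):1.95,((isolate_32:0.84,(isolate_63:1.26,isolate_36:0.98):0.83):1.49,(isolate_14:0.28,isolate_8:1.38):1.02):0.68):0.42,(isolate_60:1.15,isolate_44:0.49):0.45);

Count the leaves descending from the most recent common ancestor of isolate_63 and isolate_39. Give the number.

The MRCA of isolate_63 and isolate_39 is the node subtending (((isolate_71,(isolate_43,((isolate_31,isolate_24,isolate_73),isolate_54))),(isolate_39,isolate_20)),((isolate_32,(isolate_63,isolate_36)),(isolate_14,isolate_8))).
That clade contains 13 terminal taxa: isolate_14, isolate_20, isolate_24, isolate_31, isolate_32, isolate_36, isolate_39, isolate_43, isolate_54, isolate_63, isolate_71, isolate_73, isolate_8.

13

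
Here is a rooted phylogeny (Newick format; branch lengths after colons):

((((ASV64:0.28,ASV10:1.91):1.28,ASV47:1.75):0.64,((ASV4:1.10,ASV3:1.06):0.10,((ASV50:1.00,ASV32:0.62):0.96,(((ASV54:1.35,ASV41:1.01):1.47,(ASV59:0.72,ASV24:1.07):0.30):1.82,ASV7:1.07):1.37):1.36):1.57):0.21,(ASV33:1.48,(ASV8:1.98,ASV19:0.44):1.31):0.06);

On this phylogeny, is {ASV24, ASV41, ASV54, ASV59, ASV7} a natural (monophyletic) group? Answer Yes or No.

The most recent common ancestor of these taxa subtends (((ASV54,ASV41),(ASV59,ASV24)),ASV7).
That clade has exactly 5 tips — every listed taxon and nothing else — so the group is monophyletic.

Yes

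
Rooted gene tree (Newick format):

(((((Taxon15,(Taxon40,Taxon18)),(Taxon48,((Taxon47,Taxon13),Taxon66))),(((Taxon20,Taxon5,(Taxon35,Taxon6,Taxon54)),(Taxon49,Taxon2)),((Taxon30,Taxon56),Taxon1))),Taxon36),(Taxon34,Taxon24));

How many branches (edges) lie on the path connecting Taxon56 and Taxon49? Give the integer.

The MRCA of Taxon56 and Taxon49 is the node subtending (((Taxon20,Taxon5,(Taxon35,Taxon6,Taxon54)),(Taxon49,Taxon2)),((Taxon30,Taxon56),Taxon1)).
From Taxon56 up to that node: 3 branches. From Taxon49 up to the same node: 3 branches. Total: 3 + 3 = 6.

6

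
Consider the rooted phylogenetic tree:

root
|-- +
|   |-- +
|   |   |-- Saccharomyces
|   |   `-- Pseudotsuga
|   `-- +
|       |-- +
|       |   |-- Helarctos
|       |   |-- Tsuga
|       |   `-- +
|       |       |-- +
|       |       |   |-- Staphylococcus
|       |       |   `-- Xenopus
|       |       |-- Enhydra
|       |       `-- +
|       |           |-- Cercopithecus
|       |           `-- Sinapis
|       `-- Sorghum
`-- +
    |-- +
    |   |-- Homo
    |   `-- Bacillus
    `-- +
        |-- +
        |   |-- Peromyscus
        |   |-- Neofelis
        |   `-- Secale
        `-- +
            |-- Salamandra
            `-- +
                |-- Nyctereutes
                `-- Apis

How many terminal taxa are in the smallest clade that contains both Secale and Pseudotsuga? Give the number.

18

The MRCA of Secale and Pseudotsuga is the root, so the clade is the entire tree.
That clade contains 18 terminal taxa: Apis, Bacillus, Cercopithecus, Enhydra, Helarctos, Homo, Neofelis, Nyctereutes, Peromyscus, Pseudotsuga, Saccharomyces, Salamandra, Secale, Sinapis, Sorghum, Staphylococcus, Tsuga, Xenopus.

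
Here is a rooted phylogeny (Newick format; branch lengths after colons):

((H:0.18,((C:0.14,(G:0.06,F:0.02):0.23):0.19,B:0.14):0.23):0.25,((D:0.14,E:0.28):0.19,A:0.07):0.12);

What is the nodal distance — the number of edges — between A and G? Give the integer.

7

The MRCA of A and G is the root of the tree.
From A up to that node: 2 branches. From G up to the same node: 5 branches. Total: 2 + 5 = 7.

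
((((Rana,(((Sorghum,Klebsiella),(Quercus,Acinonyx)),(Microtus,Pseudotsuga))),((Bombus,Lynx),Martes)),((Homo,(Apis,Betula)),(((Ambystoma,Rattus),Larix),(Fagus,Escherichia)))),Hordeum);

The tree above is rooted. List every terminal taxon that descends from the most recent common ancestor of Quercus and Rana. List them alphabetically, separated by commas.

Tracing Quercus: it sits inside (Quercus,Acinonyx).
Tracing Rana: it sits inside (Rana,(((Sorghum,Klebsiella),(Quercus,Acinonyx)),(Microtus,Pseudotsuga))).
The smallest clade enclosing both is (Rana,(((Sorghum,Klebsiella),(Quercus,Acinonyx)),(Microtus,Pseudotsuga))); the answer is its 7 terminal taxa in alphabetical order.

Acinonyx, Klebsiella, Microtus, Pseudotsuga, Quercus, Rana, Sorghum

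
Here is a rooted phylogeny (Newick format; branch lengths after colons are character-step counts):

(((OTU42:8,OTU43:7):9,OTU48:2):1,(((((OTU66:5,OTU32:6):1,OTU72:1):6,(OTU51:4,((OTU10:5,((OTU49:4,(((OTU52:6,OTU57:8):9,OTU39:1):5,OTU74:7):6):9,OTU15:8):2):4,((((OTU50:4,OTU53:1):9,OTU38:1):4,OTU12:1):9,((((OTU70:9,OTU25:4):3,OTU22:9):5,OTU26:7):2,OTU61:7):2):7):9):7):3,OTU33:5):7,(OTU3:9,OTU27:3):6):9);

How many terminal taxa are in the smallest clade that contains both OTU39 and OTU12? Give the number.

The MRCA of OTU39 and OTU12 is the node subtending ((OTU10,((OTU49,(((OTU52,OTU57),OTU39),OTU74)),OTU15)),((((OTU50,OTU53),OTU38),OTU12),((((OTU70,OTU25),OTU22),OTU26),OTU61))).
That clade contains 16 terminal taxa: OTU10, OTU12, OTU15, OTU22, OTU25, OTU26, OTU38, OTU39, OTU49, OTU50, OTU52, OTU53, OTU57, OTU61, OTU70, OTU74.

16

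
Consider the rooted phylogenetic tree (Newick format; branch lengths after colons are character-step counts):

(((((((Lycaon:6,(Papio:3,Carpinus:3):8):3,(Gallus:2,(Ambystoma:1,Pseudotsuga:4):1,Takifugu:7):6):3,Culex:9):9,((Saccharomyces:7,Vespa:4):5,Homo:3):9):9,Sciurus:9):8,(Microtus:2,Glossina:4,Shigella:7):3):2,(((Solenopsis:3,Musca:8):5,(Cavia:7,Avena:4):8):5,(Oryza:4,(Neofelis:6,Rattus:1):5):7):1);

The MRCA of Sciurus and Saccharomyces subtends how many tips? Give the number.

The MRCA of Sciurus and Saccharomyces is the node subtending (((((Lycaon,(Papio,Carpinus)),(Gallus,(Ambystoma,Pseudotsuga),Takifugu)),Culex),((Saccharomyces,Vespa),Homo)),Sciurus).
That clade contains 12 terminal taxa: Ambystoma, Carpinus, Culex, Gallus, Homo, Lycaon, Papio, Pseudotsuga, Saccharomyces, Sciurus, Takifugu, Vespa.

12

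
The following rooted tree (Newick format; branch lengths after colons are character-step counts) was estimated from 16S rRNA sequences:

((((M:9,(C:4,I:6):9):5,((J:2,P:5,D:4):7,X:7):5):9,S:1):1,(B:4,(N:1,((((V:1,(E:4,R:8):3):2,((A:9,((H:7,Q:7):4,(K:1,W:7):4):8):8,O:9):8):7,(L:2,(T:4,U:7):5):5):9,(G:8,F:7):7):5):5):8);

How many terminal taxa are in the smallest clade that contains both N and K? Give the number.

15

The MRCA of N and K is the node subtending (N,((((V,(E,R)),((A,((H,Q),(K,W))),O)),(L,(T,U))),(G,F))).
That clade contains 15 terminal taxa: A, E, F, G, H, K, L, N, O, Q, R, T, U, V, W.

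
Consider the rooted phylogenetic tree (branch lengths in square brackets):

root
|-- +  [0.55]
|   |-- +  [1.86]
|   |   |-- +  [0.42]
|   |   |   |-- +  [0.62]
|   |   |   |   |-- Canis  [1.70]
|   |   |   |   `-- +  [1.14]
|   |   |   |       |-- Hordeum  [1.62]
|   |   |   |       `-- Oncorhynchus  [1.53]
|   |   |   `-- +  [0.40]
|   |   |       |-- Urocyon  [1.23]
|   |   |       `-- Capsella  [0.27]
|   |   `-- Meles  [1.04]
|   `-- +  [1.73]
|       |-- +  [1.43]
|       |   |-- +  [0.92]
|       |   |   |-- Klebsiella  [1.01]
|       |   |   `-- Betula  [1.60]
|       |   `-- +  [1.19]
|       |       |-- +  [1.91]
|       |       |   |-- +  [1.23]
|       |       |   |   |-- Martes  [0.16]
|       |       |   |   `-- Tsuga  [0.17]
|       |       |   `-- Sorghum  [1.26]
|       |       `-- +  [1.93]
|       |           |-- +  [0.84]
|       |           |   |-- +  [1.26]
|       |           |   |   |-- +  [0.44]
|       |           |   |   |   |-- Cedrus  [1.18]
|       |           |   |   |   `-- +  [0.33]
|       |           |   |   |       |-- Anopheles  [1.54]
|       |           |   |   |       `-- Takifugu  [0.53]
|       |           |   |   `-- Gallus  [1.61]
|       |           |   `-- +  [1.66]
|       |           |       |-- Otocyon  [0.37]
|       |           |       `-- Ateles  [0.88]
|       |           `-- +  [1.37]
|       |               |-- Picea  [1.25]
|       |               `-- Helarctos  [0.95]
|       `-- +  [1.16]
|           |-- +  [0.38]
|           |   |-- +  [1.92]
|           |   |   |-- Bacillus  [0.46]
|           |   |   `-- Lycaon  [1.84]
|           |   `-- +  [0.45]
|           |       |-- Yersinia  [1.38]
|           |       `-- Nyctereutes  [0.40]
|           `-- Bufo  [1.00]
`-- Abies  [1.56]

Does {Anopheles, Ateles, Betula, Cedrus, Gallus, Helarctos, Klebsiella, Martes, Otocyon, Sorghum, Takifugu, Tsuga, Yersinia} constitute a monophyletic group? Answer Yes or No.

The MRCA of the listed taxa subtends (((Klebsiella,Betula),(((Martes,Tsuga),Sorghum),((((Cedrus,(Anopheles,Takifugu)),Gallus),(Otocyon,Ateles)),(Picea,Helarctos)))),(((Bacillus,Lycaon),(Yersinia,Nyctereutes)),Bufo)).
That clade also contains Bacillus, Bufo, Lycaon, Nyctereutes, Picea, which are not in the proposed group, so the group is not monophyletic.

No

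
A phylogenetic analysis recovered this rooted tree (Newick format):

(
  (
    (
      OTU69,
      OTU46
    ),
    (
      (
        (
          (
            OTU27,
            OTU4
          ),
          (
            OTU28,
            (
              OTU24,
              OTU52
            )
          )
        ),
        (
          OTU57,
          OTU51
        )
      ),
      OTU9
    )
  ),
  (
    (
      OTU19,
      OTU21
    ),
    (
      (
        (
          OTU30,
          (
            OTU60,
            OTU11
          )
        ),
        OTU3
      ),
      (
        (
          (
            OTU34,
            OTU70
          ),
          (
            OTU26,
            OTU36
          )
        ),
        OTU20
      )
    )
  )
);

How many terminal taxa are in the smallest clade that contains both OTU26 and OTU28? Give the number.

21

The MRCA of OTU26 and OTU28 is the root, so the clade is the entire tree.
That clade contains 21 terminal taxa: OTU11, OTU19, OTU20, OTU21, OTU24, OTU26, OTU27, OTU28, OTU3, OTU30, OTU34, OTU36, OTU4, OTU46, OTU51, OTU52, OTU57, OTU60, OTU69, OTU70, OTU9.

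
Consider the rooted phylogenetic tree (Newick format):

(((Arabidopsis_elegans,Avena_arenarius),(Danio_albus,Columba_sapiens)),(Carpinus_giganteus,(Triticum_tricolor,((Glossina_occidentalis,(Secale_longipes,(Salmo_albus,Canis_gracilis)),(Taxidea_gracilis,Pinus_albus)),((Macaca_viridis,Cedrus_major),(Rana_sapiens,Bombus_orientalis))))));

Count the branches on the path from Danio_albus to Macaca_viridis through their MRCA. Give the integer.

The MRCA of Danio_albus and Macaca_viridis is the root of the tree.
From Danio_albus up to that node: 3 branches. From Macaca_viridis up to the same node: 6 branches. Total: 3 + 6 = 9.

9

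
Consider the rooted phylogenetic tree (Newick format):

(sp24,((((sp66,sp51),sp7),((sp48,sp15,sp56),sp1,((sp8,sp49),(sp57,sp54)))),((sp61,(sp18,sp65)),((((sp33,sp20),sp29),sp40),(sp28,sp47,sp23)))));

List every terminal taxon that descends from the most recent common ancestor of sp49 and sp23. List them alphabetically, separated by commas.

sp1, sp15, sp18, sp20, sp23, sp28, sp29, sp33, sp40, sp47, sp48, sp49, sp51, sp54, sp56, sp57, sp61, sp65, sp66, sp7, sp8

Tracing sp49: it sits inside (sp8,sp49).
Tracing sp23: it sits inside (sp28,sp47,sp23).
The smallest clade enclosing both is ((((sp66,sp51),sp7),((sp48,sp15,sp56),sp1,((sp8,sp49),(sp57,sp54)))),((sp61,(sp18,sp65)),((((sp33,sp20),sp29),sp40),(sp28,sp47,sp23)))); the answer is its 21 terminal taxa in alphabetical order.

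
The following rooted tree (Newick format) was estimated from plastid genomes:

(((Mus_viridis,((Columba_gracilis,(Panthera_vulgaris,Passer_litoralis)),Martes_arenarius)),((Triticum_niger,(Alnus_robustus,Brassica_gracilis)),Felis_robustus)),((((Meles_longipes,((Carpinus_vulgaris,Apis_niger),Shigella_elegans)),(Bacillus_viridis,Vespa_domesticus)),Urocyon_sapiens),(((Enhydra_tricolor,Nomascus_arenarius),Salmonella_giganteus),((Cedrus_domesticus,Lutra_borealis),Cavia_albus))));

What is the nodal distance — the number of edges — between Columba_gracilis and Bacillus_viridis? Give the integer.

The MRCA of Columba_gracilis and Bacillus_viridis is the root of the tree.
From Columba_gracilis up to that node: 5 branches. From Bacillus_viridis up to the same node: 5 branches. Total: 5 + 5 = 10.

10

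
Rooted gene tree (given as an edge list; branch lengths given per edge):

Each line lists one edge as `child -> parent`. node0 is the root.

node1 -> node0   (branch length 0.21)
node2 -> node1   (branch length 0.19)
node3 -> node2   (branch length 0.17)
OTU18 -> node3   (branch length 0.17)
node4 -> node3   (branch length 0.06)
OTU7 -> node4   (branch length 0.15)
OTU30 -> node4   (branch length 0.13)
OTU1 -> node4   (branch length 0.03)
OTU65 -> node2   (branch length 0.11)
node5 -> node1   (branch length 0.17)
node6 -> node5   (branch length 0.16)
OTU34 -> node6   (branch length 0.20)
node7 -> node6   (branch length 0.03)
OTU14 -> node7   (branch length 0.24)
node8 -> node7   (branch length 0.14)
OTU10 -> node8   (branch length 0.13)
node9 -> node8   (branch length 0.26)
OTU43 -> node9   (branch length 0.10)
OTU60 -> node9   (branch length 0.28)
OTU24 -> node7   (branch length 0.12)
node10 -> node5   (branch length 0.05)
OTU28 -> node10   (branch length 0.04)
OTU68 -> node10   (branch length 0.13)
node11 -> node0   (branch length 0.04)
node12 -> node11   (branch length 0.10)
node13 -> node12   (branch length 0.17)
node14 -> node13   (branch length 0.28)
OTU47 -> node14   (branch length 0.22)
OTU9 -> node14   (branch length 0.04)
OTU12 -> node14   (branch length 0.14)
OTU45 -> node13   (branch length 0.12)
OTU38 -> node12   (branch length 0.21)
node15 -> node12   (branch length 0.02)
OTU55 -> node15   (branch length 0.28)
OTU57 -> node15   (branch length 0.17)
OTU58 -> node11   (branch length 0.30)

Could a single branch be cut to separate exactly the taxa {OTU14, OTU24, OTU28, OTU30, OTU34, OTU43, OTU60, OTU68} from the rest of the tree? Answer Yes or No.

The MRCA of the listed taxa subtends (((OTU18,(OTU7,OTU30,OTU1)),OTU65),((OTU34,(OTU14,(OTU10,(OTU43,OTU60)),OTU24)),(OTU28,OTU68))).
That clade also contains OTU1, OTU10, OTU18, OTU65, OTU7, which are not in the proposed group, so the group is not monophyletic.

No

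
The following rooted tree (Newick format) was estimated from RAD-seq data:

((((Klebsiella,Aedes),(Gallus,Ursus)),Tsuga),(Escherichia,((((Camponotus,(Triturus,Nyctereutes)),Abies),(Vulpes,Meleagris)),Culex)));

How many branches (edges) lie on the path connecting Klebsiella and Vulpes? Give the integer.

9

The MRCA of Klebsiella and Vulpes is the root of the tree.
From Klebsiella up to that node: 4 branches. From Vulpes up to the same node: 5 branches. Total: 4 + 5 = 9.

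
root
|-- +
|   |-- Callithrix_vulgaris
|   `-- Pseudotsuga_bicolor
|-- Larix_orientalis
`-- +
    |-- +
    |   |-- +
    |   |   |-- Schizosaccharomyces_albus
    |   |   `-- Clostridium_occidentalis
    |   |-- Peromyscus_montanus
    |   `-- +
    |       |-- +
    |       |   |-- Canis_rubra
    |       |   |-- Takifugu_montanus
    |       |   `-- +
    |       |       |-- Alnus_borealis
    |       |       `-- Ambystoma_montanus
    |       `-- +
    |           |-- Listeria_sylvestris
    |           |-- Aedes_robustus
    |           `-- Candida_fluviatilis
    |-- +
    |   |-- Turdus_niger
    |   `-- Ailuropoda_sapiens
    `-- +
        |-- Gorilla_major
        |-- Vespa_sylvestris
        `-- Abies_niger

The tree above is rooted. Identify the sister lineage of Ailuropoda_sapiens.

Ailuropoda_sapiens attaches to the tree at the node subtending (Turdus_niger,Ailuropoda_sapiens).
The other lineage descending from that same node — the sister group — is the single tip Turdus_niger.

Turdus_niger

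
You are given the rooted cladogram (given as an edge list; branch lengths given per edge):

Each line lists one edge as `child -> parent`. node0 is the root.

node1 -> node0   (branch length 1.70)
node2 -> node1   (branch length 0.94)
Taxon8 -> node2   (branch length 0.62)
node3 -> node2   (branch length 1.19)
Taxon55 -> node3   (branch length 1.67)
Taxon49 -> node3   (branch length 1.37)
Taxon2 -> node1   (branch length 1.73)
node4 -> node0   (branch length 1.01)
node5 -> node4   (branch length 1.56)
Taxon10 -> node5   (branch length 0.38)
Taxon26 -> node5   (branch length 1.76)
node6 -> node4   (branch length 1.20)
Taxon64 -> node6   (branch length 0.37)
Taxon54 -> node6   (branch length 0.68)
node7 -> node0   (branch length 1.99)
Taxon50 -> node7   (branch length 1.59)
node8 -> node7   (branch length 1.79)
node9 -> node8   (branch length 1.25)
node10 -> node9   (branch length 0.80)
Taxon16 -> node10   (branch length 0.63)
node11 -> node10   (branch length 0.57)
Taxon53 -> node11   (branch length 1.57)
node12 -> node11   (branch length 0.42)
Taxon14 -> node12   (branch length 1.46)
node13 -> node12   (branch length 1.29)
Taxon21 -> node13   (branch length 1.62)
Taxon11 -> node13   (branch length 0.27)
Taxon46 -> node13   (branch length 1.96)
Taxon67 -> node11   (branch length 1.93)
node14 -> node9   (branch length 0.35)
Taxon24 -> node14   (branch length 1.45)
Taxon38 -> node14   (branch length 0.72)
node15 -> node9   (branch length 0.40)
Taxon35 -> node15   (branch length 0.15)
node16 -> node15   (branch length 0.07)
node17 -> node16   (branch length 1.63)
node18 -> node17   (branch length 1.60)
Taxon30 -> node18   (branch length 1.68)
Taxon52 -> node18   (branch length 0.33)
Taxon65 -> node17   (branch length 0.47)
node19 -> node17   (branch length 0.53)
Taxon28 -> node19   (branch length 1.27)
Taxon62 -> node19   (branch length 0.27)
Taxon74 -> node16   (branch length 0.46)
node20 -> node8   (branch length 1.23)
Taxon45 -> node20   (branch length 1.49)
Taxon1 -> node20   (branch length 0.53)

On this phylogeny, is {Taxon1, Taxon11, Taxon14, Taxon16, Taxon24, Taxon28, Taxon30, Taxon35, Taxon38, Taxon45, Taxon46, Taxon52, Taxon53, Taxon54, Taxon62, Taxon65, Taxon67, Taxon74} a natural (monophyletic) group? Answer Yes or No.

No

The MRCA of the listed taxa is the root, so the smallest clade containing them is the whole tree.
That clade also contains Taxon10, Taxon2, Taxon21, Taxon26, Taxon49, Taxon50, Taxon55, Taxon64, Taxon8, which are not in the proposed group, so the group is not monophyletic.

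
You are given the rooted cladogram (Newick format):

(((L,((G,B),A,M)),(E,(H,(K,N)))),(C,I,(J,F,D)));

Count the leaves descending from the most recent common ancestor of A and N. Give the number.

9

The MRCA of A and N is the node subtending ((L,((G,B),A,M)),(E,(H,(K,N)))).
That clade contains 9 terminal taxa: A, B, E, G, H, K, L, M, N.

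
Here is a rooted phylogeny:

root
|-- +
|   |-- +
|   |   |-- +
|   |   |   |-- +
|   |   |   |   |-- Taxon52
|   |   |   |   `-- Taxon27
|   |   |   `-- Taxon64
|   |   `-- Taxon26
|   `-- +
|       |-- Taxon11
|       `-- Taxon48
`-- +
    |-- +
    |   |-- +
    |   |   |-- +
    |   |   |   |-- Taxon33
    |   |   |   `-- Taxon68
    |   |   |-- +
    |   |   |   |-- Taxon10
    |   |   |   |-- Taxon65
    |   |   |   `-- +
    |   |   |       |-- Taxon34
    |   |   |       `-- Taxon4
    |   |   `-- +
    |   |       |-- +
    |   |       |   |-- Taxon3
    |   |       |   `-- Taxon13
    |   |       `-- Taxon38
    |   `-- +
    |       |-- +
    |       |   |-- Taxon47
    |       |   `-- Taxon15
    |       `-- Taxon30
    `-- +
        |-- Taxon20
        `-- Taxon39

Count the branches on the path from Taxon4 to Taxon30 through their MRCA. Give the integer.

6

The MRCA of Taxon4 and Taxon30 is the node subtending (((Taxon33,Taxon68),(Taxon10,Taxon65,(Taxon34,Taxon4)),((Taxon3,Taxon13),Taxon38)),((Taxon47,Taxon15),Taxon30)).
From Taxon4 up to that node: 4 branches. From Taxon30 up to the same node: 2 branches. Total: 4 + 2 = 6.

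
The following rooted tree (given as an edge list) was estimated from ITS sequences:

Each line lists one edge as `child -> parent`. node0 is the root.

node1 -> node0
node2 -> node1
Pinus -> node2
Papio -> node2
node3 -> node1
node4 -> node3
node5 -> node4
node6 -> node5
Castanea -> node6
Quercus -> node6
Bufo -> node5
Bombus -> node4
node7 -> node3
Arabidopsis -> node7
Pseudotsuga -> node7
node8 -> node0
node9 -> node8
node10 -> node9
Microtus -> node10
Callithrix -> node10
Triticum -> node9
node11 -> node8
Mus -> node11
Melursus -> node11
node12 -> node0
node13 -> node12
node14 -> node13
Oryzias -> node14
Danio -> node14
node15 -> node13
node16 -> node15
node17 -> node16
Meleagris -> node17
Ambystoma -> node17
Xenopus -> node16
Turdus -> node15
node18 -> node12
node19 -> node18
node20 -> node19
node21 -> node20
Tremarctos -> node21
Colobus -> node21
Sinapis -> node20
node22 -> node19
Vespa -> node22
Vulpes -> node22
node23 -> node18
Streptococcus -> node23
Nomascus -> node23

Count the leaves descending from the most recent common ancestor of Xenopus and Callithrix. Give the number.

26

The MRCA of Xenopus and Callithrix is the root, so the clade is the entire tree.
That clade contains 26 terminal taxa: Ambystoma, Arabidopsis, Bombus, Bufo, Callithrix, Castanea, Colobus, Danio, Meleagris, Melursus, Microtus, Mus, Nomascus, Oryzias, Papio, Pinus, Pseudotsuga, Quercus, Sinapis, Streptococcus, Tremarctos, Triticum, Turdus, Vespa, Vulpes, Xenopus.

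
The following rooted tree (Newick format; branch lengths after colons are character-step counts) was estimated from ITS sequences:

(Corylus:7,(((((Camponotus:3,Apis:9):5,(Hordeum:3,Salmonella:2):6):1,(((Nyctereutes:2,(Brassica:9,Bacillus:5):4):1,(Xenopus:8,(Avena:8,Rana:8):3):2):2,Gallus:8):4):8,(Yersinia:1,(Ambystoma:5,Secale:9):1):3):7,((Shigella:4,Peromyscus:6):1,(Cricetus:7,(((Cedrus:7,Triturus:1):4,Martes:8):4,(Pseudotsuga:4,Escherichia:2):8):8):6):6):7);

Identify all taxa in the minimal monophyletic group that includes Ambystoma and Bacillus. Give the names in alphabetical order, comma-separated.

Ambystoma, Apis, Avena, Bacillus, Brassica, Camponotus, Gallus, Hordeum, Nyctereutes, Rana, Salmonella, Secale, Xenopus, Yersinia

Tracing Ambystoma: it sits inside (Ambystoma,Secale).
Tracing Bacillus: it sits inside (Brassica,Bacillus).
The smallest clade enclosing both is ((((Camponotus,Apis),(Hordeum,Salmonella)),(((Nyctereutes,(Brassica,Bacillus)),(Xenopus,(Avena,Rana))),Gallus)),(Yersinia,(Ambystoma,Secale))); the answer is its 14 terminal taxa in alphabetical order.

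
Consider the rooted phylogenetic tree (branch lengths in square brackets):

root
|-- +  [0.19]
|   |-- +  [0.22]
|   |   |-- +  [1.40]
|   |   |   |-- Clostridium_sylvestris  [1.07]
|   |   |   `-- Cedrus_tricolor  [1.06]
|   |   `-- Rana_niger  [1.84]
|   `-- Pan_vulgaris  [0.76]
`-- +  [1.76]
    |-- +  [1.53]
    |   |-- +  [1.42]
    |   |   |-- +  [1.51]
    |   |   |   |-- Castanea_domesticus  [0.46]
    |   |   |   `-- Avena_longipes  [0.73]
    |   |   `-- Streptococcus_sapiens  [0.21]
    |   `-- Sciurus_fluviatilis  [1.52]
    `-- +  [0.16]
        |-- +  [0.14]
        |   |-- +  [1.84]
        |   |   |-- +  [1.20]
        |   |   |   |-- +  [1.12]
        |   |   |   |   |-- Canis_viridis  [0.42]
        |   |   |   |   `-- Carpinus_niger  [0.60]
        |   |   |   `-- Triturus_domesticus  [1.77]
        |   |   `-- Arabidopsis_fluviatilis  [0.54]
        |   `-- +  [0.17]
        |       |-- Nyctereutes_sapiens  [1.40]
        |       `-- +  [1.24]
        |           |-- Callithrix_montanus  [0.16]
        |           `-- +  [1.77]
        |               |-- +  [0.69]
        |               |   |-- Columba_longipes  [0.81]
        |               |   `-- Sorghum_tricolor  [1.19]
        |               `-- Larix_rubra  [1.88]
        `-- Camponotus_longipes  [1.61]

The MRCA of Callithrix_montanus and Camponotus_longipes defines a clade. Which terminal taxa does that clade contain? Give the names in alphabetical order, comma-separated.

Arabidopsis_fluviatilis, Callithrix_montanus, Camponotus_longipes, Canis_viridis, Carpinus_niger, Columba_longipes, Larix_rubra, Nyctereutes_sapiens, Sorghum_tricolor, Triturus_domesticus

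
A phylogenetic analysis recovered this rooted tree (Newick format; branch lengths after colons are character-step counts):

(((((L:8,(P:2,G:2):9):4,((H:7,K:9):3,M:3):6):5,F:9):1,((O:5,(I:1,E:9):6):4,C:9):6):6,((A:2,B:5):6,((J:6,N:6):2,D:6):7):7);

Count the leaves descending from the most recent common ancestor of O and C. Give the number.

4

The MRCA of O and C is the node subtending ((O,(I,E)),C).
That clade contains 4 terminal taxa: C, E, I, O.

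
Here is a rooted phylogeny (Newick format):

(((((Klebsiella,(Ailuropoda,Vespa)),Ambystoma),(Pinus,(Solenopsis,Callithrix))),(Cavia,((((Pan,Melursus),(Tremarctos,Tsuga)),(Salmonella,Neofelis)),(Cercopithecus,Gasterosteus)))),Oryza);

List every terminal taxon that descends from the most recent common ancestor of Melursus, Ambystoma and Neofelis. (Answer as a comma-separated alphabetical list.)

Ailuropoda, Ambystoma, Callithrix, Cavia, Cercopithecus, Gasterosteus, Klebsiella, Melursus, Neofelis, Pan, Pinus, Salmonella, Solenopsis, Tremarctos, Tsuga, Vespa

Tracing Melursus: it sits inside (Pan,Melursus).
Tracing Ambystoma: it sits inside ((Klebsiella,(Ailuropoda,Vespa)),Ambystoma).
Tracing Neofelis: it sits inside (Salmonella,Neofelis).
The smallest clade enclosing all 3 is ((((Klebsiella,(Ailuropoda,Vespa)),Ambystoma),(Pinus,(Solenopsis,Callithrix))),(Cavia,((((Pan,Melursus),(Tremarctos,Tsuga)),(Salmonella,Neofelis)),(Cercopithecus,Gasterosteus)))); the answer is its 16 terminal taxa in alphabetical order.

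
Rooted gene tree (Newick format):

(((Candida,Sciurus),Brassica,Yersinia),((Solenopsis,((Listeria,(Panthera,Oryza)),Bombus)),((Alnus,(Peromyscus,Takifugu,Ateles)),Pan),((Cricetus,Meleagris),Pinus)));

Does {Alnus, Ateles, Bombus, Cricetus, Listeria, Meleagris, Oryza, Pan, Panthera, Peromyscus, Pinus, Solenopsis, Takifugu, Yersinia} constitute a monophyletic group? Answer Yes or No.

No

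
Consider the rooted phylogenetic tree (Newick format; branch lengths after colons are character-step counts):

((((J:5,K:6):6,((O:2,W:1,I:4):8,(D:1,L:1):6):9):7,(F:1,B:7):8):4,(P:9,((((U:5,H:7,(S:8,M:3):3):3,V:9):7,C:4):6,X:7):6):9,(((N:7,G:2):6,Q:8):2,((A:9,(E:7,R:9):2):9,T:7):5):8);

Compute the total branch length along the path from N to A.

The path runs N → … → MRCA → … → A; the MRCA is the node subtending (((N,G),Q),((A,(E,R)),T)).
Branch lengths along that path: 7 + 6 + 2 + 5 + 9 + 9 = 38.

38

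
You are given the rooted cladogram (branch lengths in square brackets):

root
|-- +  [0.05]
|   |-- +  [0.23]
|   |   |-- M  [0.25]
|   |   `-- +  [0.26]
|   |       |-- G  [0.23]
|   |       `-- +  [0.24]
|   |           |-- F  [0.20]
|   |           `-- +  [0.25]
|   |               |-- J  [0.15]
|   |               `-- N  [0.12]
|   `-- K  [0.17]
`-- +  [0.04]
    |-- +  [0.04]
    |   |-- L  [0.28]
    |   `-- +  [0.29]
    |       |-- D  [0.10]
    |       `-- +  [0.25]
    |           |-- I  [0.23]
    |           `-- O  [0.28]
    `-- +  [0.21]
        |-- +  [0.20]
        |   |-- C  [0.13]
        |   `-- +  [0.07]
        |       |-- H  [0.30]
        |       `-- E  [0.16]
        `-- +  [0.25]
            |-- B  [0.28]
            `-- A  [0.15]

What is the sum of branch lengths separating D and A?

1.04

The path runs D → … → MRCA → … → A; the MRCA is the node subtending ((L,(D,(I,O))),((C,(H,E)),(B,A))).
Branch lengths along that path: 0.10 + 0.29 + 0.04 + 0.21 + 0.25 + 0.15 = 1.04.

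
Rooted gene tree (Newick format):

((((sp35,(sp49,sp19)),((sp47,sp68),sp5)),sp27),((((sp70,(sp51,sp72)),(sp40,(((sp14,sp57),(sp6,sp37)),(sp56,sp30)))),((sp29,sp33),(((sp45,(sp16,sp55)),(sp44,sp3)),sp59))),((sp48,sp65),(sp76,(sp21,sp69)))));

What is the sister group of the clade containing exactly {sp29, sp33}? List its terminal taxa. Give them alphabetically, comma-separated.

sp16, sp3, sp44, sp45, sp55, sp59

The clade containing exactly {sp29, sp33} attaches to the tree at the node subtending ((sp29,sp33),(((sp45,(sp16,sp55)),(sp44,sp3)),sp59)).
The other lineage descending from that same node — the sister group — is (((sp45,(sp16,sp55)),(sp44,sp3)),sp59); its 6 tips in alphabetical order are the answer.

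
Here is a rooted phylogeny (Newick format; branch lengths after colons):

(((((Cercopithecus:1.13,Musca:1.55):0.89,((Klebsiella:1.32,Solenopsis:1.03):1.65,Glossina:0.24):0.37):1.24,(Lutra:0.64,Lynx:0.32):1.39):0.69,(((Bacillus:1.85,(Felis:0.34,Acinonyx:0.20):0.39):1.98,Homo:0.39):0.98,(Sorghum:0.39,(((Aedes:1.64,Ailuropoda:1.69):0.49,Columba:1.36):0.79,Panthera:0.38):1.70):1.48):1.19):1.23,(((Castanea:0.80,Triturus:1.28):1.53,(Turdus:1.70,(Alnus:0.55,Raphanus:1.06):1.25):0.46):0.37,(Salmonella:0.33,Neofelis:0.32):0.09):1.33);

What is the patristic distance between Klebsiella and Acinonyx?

10.01

The path runs Klebsiella → … → MRCA → … → Acinonyx; the MRCA is the node subtending ((((Cercopithecus,Musca),((Klebsiella,Solenopsis),Glossina)),(Lutra,Lynx)),(((Bacillus,(Felis,Acinonyx)),Homo),(Sorghum,(((Aedes,Ailuropoda),Columba),Panthera)))).
Branch lengths along that path: 1.32 + 1.65 + 0.37 + 1.24 + 0.69 + 1.19 + 0.98 + 1.98 + 0.39 + 0.20 = 10.01.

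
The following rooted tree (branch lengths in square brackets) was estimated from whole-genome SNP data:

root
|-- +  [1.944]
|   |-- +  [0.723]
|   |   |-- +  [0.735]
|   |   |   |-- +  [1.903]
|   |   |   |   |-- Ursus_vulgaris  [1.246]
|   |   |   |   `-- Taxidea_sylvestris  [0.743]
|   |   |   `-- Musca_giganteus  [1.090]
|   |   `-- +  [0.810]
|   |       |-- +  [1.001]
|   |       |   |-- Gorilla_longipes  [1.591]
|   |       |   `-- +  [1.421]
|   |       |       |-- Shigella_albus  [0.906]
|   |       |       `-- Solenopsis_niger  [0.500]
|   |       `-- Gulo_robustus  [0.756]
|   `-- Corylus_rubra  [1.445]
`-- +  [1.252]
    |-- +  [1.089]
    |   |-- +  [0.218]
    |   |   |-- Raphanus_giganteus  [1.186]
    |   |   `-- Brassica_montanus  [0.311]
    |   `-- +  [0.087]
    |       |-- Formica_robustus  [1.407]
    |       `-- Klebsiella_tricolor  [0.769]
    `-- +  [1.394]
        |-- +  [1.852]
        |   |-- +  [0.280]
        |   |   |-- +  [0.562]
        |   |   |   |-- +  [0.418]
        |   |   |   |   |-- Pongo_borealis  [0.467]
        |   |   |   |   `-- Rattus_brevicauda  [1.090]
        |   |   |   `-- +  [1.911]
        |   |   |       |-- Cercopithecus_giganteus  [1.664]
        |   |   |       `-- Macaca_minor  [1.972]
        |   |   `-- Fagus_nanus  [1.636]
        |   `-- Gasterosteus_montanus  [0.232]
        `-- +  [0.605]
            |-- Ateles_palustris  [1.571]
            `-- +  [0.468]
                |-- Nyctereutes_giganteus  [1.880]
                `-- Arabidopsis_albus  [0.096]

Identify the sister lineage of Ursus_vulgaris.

Taxidea_sylvestris

Ursus_vulgaris attaches to the tree at the node subtending (Ursus_vulgaris,Taxidea_sylvestris).
The other lineage descending from that same node — the sister group — is the single tip Taxidea_sylvestris.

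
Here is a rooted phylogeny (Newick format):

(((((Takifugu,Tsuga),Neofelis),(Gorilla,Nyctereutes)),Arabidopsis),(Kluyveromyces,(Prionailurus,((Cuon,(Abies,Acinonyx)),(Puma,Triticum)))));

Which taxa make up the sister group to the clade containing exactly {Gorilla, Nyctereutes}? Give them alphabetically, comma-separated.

The clade containing exactly {Gorilla, Nyctereutes} attaches to the tree at the node subtending (((Takifugu,Tsuga),Neofelis),(Gorilla,Nyctereutes)).
The other lineage descending from that same node — the sister group — is ((Takifugu,Tsuga),Neofelis); its 3 tips in alphabetical order are the answer.

Neofelis, Takifugu, Tsuga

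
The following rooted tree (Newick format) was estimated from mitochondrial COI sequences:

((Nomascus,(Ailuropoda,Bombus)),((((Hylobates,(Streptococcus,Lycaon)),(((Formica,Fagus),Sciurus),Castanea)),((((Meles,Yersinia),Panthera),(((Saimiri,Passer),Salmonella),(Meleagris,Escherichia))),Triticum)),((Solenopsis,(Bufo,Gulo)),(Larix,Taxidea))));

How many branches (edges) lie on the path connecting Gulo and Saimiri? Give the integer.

11

The MRCA of Gulo and Saimiri is the node subtending ((((Hylobates,(Streptococcus,Lycaon)),(((Formica,Fagus),Sciurus),Castanea)),((((Meles,Yersinia),Panthera),(((Saimiri,Passer),Salmonella),(Meleagris,Escherichia))),Triticum)),((Solenopsis,(Bufo,Gulo)),(Larix,Taxidea))).
From Gulo up to that node: 4 branches. From Saimiri up to the same node: 7 branches. Total: 4 + 7 = 11.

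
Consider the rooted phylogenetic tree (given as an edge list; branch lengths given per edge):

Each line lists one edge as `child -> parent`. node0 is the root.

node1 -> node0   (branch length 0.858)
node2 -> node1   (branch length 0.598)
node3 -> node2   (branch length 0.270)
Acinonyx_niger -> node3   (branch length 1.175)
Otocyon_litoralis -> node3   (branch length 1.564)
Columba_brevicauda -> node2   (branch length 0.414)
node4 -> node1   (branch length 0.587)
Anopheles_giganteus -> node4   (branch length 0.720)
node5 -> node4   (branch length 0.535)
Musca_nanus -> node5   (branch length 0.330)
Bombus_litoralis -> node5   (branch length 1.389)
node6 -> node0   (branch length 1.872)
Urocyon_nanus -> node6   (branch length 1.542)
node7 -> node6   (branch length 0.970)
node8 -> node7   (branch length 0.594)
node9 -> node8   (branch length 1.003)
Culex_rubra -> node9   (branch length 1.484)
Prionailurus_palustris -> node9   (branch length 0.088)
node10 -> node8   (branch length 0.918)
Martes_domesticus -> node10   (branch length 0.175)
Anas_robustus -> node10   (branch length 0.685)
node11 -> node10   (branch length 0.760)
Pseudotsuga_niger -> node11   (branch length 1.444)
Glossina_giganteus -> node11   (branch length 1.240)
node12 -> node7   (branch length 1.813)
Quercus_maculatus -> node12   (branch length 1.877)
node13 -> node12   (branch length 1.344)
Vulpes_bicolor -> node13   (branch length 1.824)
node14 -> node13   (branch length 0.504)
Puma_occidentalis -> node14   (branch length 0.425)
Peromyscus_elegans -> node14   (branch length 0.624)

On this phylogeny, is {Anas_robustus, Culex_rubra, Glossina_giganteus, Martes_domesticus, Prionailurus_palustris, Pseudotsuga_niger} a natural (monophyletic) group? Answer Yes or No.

The most recent common ancestor of these taxa subtends ((Culex_rubra,Prionailurus_palustris),(Martes_domesticus,Anas_robustus,(Pseudotsuga_niger,Glossina_giganteus))).
That clade has exactly 6 tips — every listed taxon and nothing else — so the group is monophyletic.

Yes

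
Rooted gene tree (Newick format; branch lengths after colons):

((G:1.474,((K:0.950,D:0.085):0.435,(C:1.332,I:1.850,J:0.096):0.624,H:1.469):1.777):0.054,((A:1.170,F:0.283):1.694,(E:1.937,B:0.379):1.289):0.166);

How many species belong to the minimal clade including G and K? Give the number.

The MRCA of G and K is the node subtending (G,((K,D),(C,I,J),H)).
That clade contains 7 terminal taxa: C, D, G, H, I, J, K.

7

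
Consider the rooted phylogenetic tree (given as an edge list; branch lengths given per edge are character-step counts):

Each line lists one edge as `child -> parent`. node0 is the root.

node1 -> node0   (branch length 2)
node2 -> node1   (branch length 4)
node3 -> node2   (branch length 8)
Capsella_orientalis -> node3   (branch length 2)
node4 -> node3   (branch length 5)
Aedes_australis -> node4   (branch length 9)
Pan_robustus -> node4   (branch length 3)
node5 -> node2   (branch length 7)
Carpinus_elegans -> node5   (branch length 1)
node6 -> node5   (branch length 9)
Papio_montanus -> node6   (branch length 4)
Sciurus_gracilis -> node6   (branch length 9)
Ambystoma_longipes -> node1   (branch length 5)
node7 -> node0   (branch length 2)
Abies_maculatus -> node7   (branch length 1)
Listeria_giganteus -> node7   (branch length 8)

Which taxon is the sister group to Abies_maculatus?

Listeria_giganteus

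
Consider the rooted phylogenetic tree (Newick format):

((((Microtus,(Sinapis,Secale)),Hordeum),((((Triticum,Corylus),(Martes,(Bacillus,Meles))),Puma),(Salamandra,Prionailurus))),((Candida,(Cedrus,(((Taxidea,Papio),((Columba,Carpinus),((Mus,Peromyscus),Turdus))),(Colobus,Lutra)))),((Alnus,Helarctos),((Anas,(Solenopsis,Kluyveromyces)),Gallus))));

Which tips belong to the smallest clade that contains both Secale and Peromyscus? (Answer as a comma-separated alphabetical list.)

Alnus, Anas, Bacillus, Candida, Carpinus, Cedrus, Colobus, Columba, Corylus, Gallus, Helarctos, Hordeum, Kluyveromyces, Lutra, Martes, Meles, Microtus, Mus, Papio, Peromyscus, Prionailurus, Puma, Salamandra, Secale, Sinapis, Solenopsis, Taxidea, Triticum, Turdus

Tracing Secale: it sits inside (Sinapis,Secale).
Tracing Peromyscus: it sits inside (Mus,Peromyscus).
The smallest clade enclosing both is the whole tree (their MRCA is the root), so the answer is all 29 tips in alphabetical order.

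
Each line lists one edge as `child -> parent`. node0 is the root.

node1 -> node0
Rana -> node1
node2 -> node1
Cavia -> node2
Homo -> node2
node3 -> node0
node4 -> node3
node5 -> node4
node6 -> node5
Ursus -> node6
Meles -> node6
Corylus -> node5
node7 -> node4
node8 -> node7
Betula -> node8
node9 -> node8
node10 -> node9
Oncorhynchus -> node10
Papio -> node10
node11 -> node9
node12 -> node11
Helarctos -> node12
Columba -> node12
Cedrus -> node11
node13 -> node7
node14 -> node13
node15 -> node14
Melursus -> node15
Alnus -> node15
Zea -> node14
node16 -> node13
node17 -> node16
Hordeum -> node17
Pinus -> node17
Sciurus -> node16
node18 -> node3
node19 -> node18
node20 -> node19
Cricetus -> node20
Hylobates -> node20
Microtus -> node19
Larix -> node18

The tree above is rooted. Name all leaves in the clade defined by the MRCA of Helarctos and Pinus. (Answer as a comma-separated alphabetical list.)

Alnus, Betula, Cedrus, Columba, Helarctos, Hordeum, Melursus, Oncorhynchus, Papio, Pinus, Sciurus, Zea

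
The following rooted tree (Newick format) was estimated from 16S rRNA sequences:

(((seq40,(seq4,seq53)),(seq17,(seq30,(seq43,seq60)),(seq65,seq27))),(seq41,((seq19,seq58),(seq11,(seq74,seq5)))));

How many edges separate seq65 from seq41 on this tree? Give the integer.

The MRCA of seq65 and seq41 is the root of the tree.
From seq65 up to that node: 4 branches. From seq41 up to the same node: 2 branches. Total: 4 + 2 = 6.

6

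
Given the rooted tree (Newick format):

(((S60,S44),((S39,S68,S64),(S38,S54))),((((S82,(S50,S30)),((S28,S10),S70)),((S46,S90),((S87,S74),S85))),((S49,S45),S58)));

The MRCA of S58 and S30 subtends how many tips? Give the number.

The MRCA of S58 and S30 is the node subtending ((((S82,(S50,S30)),((S28,S10),S70)),((S46,S90),((S87,S74),S85))),((S49,S45),S58)).
That clade contains 14 terminal taxa: S10, S28, S30, S45, S46, S49, S50, S58, S70, S74, S82, S85, S87, S90.

14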